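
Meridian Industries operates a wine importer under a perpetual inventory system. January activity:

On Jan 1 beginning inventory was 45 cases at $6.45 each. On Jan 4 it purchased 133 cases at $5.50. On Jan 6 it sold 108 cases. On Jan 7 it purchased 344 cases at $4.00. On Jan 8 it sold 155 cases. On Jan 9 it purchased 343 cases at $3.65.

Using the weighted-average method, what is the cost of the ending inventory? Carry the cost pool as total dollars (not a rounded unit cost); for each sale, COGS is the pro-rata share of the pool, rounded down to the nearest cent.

After Jan 1: 45 on hand, pool $290.25 (≈ $6.4500 each)
After Jan 4: 178 on hand, pool $1,021.75 (≈ $5.7402 each)
Jan 6, sell 108: 108/178 × $1,021.75 → $619.93
After Jan 7: 414 on hand, pool $1,777.82 (≈ $4.2943 each)
Jan 8, sell 155: 155/414 × $1,777.82 → $665.60
After Jan 9: 602 on hand, pool $2,364.17 (≈ $3.9272 each)
Total COGS = $619.93 + $665.60 = $1,285.53
Ending inventory (cost pool remaining) = $2,364.17

Ending inventory = $2,364.17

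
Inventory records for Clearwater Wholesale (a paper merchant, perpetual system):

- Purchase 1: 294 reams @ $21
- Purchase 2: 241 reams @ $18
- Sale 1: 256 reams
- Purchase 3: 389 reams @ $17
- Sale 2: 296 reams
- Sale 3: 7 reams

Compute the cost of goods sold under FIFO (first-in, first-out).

COGS = $10,920

Sale 1 (256) [FIFO — oldest first]: 256 @ $21 = $5,376
Sale 2 (296) [FIFO — oldest first]: 38 @ $21 + 241 @ $18 + 17 @ $17 = $5,425
Sale 3 (7) [FIFO — oldest first]: 7 @ $17 = $119
Total COGS = $5,376 + $5,425 + $119 = $10,920
Ending inventory: 365 @ $17 = $6,205
Check: goods available $17,125 = COGS $10,920 + ending $6,205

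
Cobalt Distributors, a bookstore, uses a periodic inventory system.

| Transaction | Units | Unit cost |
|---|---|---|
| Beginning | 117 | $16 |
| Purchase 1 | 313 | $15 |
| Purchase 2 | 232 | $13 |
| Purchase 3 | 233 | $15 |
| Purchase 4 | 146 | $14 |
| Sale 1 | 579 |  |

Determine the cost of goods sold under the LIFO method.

COGS = $8,139

Sale 1 (579) [LIFO — newest first]: 146 @ $14 + 233 @ $15 + 200 @ $13 = $8,139
Ending inventory: 117 @ $16 + 313 @ $15 + 32 @ $13 = $6,983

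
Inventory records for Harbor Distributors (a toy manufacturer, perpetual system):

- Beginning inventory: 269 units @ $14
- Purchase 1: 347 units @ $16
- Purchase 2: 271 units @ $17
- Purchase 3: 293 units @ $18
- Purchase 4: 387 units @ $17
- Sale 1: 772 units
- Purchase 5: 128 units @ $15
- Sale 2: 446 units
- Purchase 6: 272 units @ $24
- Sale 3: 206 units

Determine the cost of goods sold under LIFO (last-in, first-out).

COGS = $25,548

Sale 1 (772) [LIFO — newest first]: 387 @ $17 + 293 @ $18 + 92 @ $17 = $13,417
Sale 2 (446) [LIFO — newest first]: 128 @ $15 + 179 @ $17 + 139 @ $16 = $7,187
Sale 3 (206) [LIFO — newest first]: 206 @ $24 = $4,944
Total COGS = $13,417 + $7,187 + $4,944 = $25,548
Ending inventory: 269 @ $14 + 208 @ $16 + 66 @ $24 = $8,678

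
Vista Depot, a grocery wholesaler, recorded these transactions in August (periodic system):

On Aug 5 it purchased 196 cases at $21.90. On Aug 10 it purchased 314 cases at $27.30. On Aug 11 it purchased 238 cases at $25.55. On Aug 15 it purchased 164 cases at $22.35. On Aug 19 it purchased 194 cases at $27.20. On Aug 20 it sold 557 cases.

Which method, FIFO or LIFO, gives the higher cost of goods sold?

FIFO

FIFO COGS: 196 @ $21.90 + 314 @ $27.30 + 47 @ $25.55 = $14,065.45
LIFO COGS: 194 @ $27.20 + 164 @ $22.35 + 199 @ $25.55 = $14,026.65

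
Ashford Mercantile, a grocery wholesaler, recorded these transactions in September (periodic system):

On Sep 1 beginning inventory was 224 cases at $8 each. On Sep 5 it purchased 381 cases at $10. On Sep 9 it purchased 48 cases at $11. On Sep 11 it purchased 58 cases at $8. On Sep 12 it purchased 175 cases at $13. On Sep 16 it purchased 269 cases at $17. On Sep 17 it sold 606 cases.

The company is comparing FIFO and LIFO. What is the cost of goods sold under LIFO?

FIFO COGS: 224 @ $8 + 381 @ $10 + 1 @ $11 = $5,613
LIFO COGS: 269 @ $17 + 175 @ $13 + 58 @ $8 + 48 @ $11 + 56 @ $10 = $8,400

COGS = $8,400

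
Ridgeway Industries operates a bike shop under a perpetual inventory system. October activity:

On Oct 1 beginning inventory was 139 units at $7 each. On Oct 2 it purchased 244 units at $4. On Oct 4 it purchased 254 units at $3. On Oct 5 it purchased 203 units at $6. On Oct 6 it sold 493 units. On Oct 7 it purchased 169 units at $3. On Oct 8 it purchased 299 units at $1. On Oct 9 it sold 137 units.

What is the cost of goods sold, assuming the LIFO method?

Oct 6, 493 sold [LIFO — newest first]: 203 @ $6 + 254 @ $3 + 36 @ $4 = $2,124
Oct 9, 137 sold [LIFO — newest first]: 137 @ $1 = $137
Total COGS = $2,124 + $137 = $2,261
Ending inventory: 139 @ $7 + 208 @ $4 + 169 @ $3 + 162 @ $1 = $2,474
Check: goods available $4,735 = COGS $2,261 + ending $2,474

COGS = $2,261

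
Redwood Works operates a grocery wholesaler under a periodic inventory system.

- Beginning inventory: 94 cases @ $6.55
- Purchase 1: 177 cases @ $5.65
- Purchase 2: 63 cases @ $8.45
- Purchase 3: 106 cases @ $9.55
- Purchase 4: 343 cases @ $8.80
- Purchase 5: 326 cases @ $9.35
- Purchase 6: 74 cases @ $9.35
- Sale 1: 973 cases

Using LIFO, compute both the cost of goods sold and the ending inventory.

COGS = $8,647.70; ending inventory = $1,271.10

Sale 1 (973) [LIFO — newest first]: 74 @ $9.35 + 326 @ $9.35 + 343 @ $8.80 + 106 @ $9.55 + 63 @ $8.45 + 61 @ $5.65 = $8,647.70
Ending inventory: 94 @ $6.55 + 116 @ $5.65 = $1,271.10
Check: goods available $9,918.80 = COGS $8,647.70 + ending $1,271.10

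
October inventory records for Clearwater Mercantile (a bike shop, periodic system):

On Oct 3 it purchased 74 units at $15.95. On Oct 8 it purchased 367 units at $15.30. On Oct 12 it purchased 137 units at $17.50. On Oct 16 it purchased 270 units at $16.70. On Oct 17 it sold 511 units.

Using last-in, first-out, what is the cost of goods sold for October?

COGS = $8,497.70

Oct 17, 511 sold [LIFO — newest first]: 270 @ $16.70 + 137 @ $17.50 + 104 @ $15.30 = $8,497.70
Ending inventory: 74 @ $15.95 + 263 @ $15.30 = $5,204.20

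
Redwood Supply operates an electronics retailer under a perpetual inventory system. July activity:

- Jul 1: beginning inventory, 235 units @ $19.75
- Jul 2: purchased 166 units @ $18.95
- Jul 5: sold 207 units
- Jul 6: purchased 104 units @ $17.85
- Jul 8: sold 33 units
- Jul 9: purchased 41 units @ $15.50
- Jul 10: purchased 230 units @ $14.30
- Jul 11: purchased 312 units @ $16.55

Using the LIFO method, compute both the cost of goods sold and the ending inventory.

COGS = $4,544.50; ending inventory = $14,186.95

Jul 5, 207 sold [LIFO — newest first]: 166 @ $18.95 + 41 @ $19.75 = $3,955.45
Jul 8, 33 sold [LIFO — newest first]: 33 @ $17.85 = $589.05
Total COGS = $3,955.45 + $589.05 = $4,544.50
Ending inventory: 194 @ $19.75 + 71 @ $17.85 + 41 @ $15.50 + 230 @ $14.30 + 312 @ $16.55 = $14,186.95
Check: goods available $18,731.45 = COGS $4,544.50 + ending $14,186.95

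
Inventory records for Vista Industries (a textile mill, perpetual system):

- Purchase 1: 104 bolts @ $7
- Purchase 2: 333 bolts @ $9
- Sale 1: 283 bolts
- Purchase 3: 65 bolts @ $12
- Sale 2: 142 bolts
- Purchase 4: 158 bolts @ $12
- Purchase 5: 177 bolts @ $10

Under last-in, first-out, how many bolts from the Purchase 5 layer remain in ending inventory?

Sale 1 (283) [LIFO — newest first]: 283 @ $9 = $2,547
Sale 2 (142) [LIFO — newest first]: 65 @ $12 + 50 @ $9 + 27 @ $7 = $1,419
Total COGS = $2,547 + $1,419 = $3,966
Ending inventory: 77 @ $7 + 158 @ $12 + 177 @ $10 = $4,205
Check: goods available $8,171 = COGS $3,966 + ending $4,205

177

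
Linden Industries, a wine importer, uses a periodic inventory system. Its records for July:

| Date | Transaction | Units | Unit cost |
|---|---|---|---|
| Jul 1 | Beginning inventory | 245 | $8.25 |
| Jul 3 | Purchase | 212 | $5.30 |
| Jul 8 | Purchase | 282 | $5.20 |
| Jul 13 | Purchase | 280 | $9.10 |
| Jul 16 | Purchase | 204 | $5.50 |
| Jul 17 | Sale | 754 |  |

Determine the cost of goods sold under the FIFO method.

COGS = $4,747.75

Jul 17, 754 sold [FIFO — oldest first]: 245 @ $8.25 + 212 @ $5.30 + 282 @ $5.20 + 15 @ $9.10 = $4,747.75
Ending inventory: 265 @ $9.10 + 204 @ $5.50 = $3,533.50
Check: goods available $8,281.25 = COGS $4,747.75 + ending $3,533.50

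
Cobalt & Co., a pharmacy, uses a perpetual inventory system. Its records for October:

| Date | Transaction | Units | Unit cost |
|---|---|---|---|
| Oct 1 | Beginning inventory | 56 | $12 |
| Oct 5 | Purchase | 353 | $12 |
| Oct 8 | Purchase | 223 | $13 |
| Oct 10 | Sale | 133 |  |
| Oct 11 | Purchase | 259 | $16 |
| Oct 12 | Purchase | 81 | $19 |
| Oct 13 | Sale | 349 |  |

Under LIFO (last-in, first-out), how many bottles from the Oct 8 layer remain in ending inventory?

81

Oct 10, 133 sold [LIFO — newest first]: 133 @ $13 = $1,729
Oct 13, 349 sold [LIFO — newest first]: 81 @ $19 + 259 @ $16 + 9 @ $13 = $5,800
Total COGS = $1,729 + $5,800 = $7,529
Ending inventory: 56 @ $12 + 353 @ $12 + 81 @ $13 = $5,961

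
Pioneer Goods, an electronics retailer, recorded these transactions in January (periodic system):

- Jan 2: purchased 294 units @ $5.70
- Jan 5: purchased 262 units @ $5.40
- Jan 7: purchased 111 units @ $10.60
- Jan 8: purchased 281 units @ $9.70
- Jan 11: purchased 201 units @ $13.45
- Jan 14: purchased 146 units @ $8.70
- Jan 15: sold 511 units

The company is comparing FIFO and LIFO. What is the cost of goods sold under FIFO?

COGS = $2,847.60

FIFO COGS: 294 @ $5.70 + 217 @ $5.40 = $2,847.60
LIFO COGS: 146 @ $8.70 + 201 @ $13.45 + 164 @ $9.70 = $5,564.45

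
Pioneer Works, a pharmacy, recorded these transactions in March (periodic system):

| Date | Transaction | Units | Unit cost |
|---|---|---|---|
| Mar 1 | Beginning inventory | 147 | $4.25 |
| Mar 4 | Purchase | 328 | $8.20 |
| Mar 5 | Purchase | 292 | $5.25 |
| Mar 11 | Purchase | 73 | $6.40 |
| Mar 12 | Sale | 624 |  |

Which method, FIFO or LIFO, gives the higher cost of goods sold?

FIFO COGS: 147 @ $4.25 + 328 @ $8.20 + 149 @ $5.25 = $4,096.60
LIFO COGS: 73 @ $6.40 + 292 @ $5.25 + 259 @ $8.20 = $4,124.00

LIFO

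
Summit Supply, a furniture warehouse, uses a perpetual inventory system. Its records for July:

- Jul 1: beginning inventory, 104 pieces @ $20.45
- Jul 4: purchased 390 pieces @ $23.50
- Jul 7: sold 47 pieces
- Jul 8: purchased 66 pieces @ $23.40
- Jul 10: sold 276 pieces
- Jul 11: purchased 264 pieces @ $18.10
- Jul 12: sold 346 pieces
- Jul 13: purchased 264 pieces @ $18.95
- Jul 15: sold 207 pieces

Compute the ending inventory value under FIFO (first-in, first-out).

Jul 7, 47 sold [FIFO — oldest first]: 47 @ $20.45 = $961.15
Jul 10, 276 sold [FIFO — oldest first]: 57 @ $20.45 + 219 @ $23.50 = $6,312.15
Jul 12, 346 sold [FIFO — oldest first]: 171 @ $23.50 + 66 @ $23.40 + 109 @ $18.10 = $7,535.80
Jul 15, 207 sold [FIFO — oldest first]: 155 @ $18.10 + 52 @ $18.95 = $3,790.90
Total COGS = $961.15 + $6,312.15 + $7,535.80 + $3,790.90 = $18,600.00
Ending inventory: 212 @ $18.95 = $4,017.40

Ending inventory = $4,017.40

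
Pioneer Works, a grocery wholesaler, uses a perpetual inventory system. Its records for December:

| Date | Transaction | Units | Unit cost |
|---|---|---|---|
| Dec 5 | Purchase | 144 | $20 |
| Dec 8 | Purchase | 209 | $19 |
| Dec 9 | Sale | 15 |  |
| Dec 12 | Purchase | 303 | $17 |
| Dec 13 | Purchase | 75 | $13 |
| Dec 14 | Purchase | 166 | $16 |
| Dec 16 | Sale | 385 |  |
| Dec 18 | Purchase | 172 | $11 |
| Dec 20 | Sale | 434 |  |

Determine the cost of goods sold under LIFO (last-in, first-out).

Dec 9, 15 sold [LIFO — newest first]: 15 @ $19 = $285
Dec 16, 385 sold [LIFO — newest first]: 166 @ $16 + 75 @ $13 + 144 @ $17 = $6,079
Dec 20, 434 sold [LIFO — newest first]: 172 @ $11 + 159 @ $17 + 103 @ $19 = $6,552
Total COGS = $285 + $6,079 + $6,552 = $12,916
Ending inventory: 144 @ $20 + 91 @ $19 = $4,609
Check: goods available $17,525 = COGS $12,916 + ending $4,609

COGS = $12,916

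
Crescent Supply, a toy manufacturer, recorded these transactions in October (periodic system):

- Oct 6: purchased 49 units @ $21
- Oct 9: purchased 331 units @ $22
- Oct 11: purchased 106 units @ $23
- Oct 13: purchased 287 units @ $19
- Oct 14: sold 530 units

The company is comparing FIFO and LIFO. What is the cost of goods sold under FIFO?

FIFO COGS: 49 @ $21 + 331 @ $22 + 106 @ $23 + 44 @ $19 = $11,585
LIFO COGS: 287 @ $19 + 106 @ $23 + 137 @ $22 = $10,905

COGS = $11,585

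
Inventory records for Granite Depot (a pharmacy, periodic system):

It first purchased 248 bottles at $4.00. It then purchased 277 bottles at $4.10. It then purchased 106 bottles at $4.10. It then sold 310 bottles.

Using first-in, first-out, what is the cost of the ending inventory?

Ending inventory = $1,316.10

Sale 1 (310) [FIFO — oldest first]: 248 @ $4.00 + 62 @ $4.10 = $1,246.20
Ending inventory: 215 @ $4.10 + 106 @ $4.10 = $1,316.10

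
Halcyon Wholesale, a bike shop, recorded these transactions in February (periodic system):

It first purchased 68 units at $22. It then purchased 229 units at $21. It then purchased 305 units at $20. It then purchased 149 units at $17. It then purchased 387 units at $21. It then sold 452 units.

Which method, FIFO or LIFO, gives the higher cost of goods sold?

FIFO COGS: 68 @ $22 + 229 @ $21 + 155 @ $20 = $9,405
LIFO COGS: 387 @ $21 + 65 @ $17 = $9,232

FIFO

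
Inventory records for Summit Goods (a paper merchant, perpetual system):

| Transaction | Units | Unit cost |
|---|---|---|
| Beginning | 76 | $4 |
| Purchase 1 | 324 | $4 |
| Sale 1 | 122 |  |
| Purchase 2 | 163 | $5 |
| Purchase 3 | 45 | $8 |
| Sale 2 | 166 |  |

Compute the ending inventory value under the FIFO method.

Ending inventory = $1,623

Sale 1 (122) [FIFO — oldest first]: 76 @ $4 + 46 @ $4 = $488
Sale 2 (166) [FIFO — oldest first]: 166 @ $4 = $664
Total COGS = $488 + $664 = $1,152
Ending inventory: 112 @ $4 + 163 @ $5 + 45 @ $8 = $1,623
Check: goods available $2,775 = COGS $1,152 + ending $1,623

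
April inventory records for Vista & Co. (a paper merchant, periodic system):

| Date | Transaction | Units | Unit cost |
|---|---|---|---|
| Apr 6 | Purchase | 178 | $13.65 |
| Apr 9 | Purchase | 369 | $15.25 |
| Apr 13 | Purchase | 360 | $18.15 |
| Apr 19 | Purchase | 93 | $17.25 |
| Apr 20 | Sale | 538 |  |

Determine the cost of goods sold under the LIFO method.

COGS = $9,434.50

Apr 20, 538 sold [LIFO — newest first]: 93 @ $17.25 + 360 @ $18.15 + 85 @ $15.25 = $9,434.50
Ending inventory: 178 @ $13.65 + 284 @ $15.25 = $6,760.70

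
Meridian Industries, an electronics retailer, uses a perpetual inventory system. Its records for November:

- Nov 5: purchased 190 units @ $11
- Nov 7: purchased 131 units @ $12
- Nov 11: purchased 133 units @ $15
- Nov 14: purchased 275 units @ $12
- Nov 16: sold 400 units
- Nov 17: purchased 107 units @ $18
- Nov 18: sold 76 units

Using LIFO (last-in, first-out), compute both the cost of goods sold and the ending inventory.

COGS = $6,543; ending inventory = $4,340

Nov 16, 400 sold [LIFO — newest first]: 275 @ $12 + 125 @ $15 = $5,175
Nov 18, 76 sold [LIFO — newest first]: 76 @ $18 = $1,368
Total COGS = $5,175 + $1,368 = $6,543
Ending inventory: 190 @ $11 + 131 @ $12 + 8 @ $15 + 31 @ $18 = $4,340
Check: goods available $10,883 = COGS $6,543 + ending $4,340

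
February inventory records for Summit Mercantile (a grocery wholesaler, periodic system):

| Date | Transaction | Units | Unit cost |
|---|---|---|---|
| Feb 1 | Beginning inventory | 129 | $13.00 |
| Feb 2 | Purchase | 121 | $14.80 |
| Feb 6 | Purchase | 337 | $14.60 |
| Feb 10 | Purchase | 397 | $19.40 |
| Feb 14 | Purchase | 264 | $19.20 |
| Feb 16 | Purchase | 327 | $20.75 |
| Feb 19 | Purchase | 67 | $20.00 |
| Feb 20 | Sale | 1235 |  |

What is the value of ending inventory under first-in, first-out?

Feb 20, 1235 sold [FIFO — oldest first]: 129 @ $13.00 + 121 @ $14.80 + 337 @ $14.60 + 397 @ $19.40 + 251 @ $19.20 = $20,909.00
Ending inventory: 13 @ $19.20 + 327 @ $20.75 + 67 @ $20.00 = $8,374.85
Check: goods available $29,283.85 = COGS $20,909.00 + ending $8,374.85

Ending inventory = $8,374.85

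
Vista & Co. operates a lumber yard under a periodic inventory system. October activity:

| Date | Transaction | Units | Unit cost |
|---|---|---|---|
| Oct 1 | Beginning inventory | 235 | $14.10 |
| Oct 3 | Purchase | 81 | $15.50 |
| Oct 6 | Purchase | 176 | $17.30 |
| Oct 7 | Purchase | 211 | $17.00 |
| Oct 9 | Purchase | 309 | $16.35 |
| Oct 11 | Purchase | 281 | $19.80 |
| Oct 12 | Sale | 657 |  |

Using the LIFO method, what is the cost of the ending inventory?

Ending inventory = $10,061.80

Oct 12, 657 sold [LIFO — newest first]: 281 @ $19.80 + 309 @ $16.35 + 67 @ $17.00 = $11,754.95
Ending inventory: 235 @ $14.10 + 81 @ $15.50 + 176 @ $17.30 + 144 @ $17.00 = $10,061.80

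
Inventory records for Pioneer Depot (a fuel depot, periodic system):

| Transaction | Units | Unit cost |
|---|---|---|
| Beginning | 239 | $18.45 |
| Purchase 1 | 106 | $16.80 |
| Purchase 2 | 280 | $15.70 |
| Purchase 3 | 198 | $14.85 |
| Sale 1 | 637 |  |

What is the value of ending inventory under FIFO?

Ending inventory = $2,762.10

Sale 1 (637) [FIFO — oldest first]: 239 @ $18.45 + 106 @ $16.80 + 280 @ $15.70 + 12 @ $14.85 = $10,764.55
Ending inventory: 186 @ $14.85 = $2,762.10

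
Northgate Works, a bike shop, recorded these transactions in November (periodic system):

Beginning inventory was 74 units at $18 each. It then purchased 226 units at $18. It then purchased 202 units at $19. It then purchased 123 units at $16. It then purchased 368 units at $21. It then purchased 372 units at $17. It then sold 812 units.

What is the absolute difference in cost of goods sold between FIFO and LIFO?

$71

FIFO COGS: 74 @ $18 + 226 @ $18 + 202 @ $19 + 123 @ $16 + 187 @ $21 = $15,133
LIFO COGS: 372 @ $17 + 368 @ $21 + 72 @ $16 = $15,204
Difference = |$15,133 − $15,204| = $71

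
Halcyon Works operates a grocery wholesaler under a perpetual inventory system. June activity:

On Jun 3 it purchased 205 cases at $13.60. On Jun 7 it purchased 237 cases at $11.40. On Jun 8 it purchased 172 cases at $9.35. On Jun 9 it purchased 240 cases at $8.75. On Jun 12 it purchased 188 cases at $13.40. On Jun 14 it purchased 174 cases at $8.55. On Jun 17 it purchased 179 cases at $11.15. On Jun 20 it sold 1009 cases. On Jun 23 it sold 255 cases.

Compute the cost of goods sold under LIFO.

Jun 20, 1009 sold [LIFO — newest first]: 179 @ $11.15 + 174 @ $8.55 + 188 @ $13.40 + 240 @ $8.75 + 172 @ $9.35 + 56 @ $11.40 = $10,349.35
Jun 23, 255 sold [LIFO — newest first]: 181 @ $11.40 + 74 @ $13.60 = $3,069.80
Total COGS = $10,349.35 + $3,069.80 = $13,419.15
Ending inventory: 131 @ $13.60 = $1,781.60

COGS = $13,419.15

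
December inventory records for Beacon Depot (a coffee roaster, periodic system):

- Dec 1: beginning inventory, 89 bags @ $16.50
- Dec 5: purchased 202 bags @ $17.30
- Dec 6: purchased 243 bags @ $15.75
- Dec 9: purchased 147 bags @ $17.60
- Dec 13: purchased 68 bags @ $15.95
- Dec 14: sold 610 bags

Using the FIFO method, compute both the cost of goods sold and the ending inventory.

Dec 14, 610 sold [FIFO — oldest first]: 89 @ $16.50 + 202 @ $17.30 + 243 @ $15.75 + 76 @ $17.60 = $10,127.95
Ending inventory: 71 @ $17.60 + 68 @ $15.95 = $2,334.20

COGS = $10,127.95; ending inventory = $2,334.20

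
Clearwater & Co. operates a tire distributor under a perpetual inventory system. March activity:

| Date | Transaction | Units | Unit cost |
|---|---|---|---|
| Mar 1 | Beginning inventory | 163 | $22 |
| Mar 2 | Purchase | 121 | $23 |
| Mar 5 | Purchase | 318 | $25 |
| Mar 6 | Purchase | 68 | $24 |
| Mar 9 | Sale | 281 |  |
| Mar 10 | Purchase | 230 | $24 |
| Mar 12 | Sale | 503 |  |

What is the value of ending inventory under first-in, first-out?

Mar 9, 281 sold [FIFO — oldest first]: 163 @ $22 + 118 @ $23 = $6,300
Mar 12, 503 sold [FIFO — oldest first]: 3 @ $23 + 318 @ $25 + 68 @ $24 + 114 @ $24 = $12,387
Total COGS = $6,300 + $12,387 = $18,687
Ending inventory: 116 @ $24 = $2,784

Ending inventory = $2,784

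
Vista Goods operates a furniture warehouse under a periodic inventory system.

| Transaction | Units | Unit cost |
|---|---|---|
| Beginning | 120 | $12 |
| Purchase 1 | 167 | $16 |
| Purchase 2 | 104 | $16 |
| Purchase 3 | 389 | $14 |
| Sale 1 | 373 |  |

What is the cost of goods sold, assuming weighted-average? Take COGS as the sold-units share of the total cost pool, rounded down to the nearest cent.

Sale 1, sell 373: 373/780 × $11,222.00 → $5,366.41
Ending inventory (cost pool remaining) = $5,855.59

COGS = $5,366.41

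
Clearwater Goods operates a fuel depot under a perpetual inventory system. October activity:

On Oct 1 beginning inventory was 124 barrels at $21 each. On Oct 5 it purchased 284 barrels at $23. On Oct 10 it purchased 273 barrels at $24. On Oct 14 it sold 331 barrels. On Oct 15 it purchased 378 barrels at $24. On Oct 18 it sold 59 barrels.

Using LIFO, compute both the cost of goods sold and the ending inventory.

Oct 14, 331 sold [LIFO — newest first]: 273 @ $24 + 58 @ $23 = $7,886
Oct 18, 59 sold [LIFO — newest first]: 59 @ $24 = $1,416
Total COGS = $7,886 + $1,416 = $9,302
Ending inventory: 124 @ $21 + 226 @ $23 + 319 @ $24 = $15,458

COGS = $9,302; ending inventory = $15,458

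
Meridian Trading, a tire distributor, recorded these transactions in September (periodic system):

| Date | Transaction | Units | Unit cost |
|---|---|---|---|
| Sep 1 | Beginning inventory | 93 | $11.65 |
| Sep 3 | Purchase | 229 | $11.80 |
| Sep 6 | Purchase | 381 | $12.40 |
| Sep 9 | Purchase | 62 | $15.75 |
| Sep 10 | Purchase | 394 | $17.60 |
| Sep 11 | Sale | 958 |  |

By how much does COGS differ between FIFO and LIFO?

$1,179.75

FIFO COGS: 93 @ $11.65 + 229 @ $11.80 + 381 @ $12.40 + 62 @ $15.75 + 193 @ $17.60 = $12,883.35
LIFO COGS: 394 @ $17.60 + 62 @ $15.75 + 381 @ $12.40 + 121 @ $11.80 = $14,063.10
Difference = |$12,883.35 − $14,063.10| = $1,179.75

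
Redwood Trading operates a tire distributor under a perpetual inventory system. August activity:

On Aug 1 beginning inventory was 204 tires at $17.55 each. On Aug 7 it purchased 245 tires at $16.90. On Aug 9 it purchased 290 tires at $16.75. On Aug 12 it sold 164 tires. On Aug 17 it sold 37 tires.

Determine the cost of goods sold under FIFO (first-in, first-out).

Aug 12, 164 sold [FIFO — oldest first]: 164 @ $17.55 = $2,878.20
Aug 17, 37 sold [FIFO — oldest first]: 37 @ $17.55 = $649.35
Total COGS = $2,878.20 + $649.35 = $3,527.55
Ending inventory: 3 @ $17.55 + 245 @ $16.90 + 290 @ $16.75 = $9,050.65

COGS = $3,527.55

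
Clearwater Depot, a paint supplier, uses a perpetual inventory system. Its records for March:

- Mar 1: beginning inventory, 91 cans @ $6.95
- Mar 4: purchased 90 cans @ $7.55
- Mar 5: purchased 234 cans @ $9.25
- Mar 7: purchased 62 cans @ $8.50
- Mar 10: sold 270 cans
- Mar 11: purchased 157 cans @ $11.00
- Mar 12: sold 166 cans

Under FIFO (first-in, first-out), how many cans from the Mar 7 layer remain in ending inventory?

Mar 10, 270 sold [FIFO — oldest first]: 91 @ $6.95 + 90 @ $7.55 + 89 @ $9.25 = $2,135.20
Mar 12, 166 sold [FIFO — oldest first]: 145 @ $9.25 + 21 @ $8.50 = $1,519.75
Total COGS = $2,135.20 + $1,519.75 = $3,654.95
Ending inventory: 41 @ $8.50 + 157 @ $11.00 = $2,075.50

41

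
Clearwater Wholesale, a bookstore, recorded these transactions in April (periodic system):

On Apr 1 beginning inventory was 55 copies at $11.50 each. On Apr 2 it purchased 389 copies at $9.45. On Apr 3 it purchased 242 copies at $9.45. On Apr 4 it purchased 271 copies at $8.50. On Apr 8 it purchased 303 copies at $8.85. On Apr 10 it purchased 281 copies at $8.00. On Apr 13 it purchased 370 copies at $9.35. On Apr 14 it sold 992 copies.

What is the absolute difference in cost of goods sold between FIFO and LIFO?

FIFO COGS: 55 @ $11.50 + 389 @ $9.45 + 242 @ $9.45 + 271 @ $8.50 + 35 @ $8.85 = $9,208.70
LIFO COGS: 370 @ $9.35 + 281 @ $8.00 + 303 @ $8.85 + 38 @ $8.50 = $8,712.05
Difference = |$9,208.70 − $8,712.05| = $496.65

$496.65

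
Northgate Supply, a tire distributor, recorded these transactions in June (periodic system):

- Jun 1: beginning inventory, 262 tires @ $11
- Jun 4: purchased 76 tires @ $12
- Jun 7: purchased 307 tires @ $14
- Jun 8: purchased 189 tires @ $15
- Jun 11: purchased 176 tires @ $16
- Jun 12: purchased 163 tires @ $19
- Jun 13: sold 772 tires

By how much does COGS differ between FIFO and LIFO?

FIFO COGS: 262 @ $11 + 76 @ $12 + 307 @ $14 + 127 @ $15 = $9,997
LIFO COGS: 163 @ $19 + 176 @ $16 + 189 @ $15 + 244 @ $14 = $12,164
Difference = |$9,997 − $12,164| = $2,167

$2,167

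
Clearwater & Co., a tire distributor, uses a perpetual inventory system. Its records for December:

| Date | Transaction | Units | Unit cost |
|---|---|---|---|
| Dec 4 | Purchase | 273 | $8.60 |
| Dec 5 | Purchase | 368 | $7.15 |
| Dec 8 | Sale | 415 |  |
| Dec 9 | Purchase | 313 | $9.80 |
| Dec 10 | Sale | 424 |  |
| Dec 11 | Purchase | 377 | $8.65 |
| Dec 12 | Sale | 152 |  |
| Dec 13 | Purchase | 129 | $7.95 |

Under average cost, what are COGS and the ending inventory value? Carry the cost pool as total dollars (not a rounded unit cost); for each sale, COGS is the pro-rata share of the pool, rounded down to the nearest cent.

After Dec 4: 273 on hand, pool $2,347.80 (≈ $8.6000 each)
After Dec 5: 641 on hand, pool $4,979.00 (≈ $7.7676 each)
Dec 8, sell 415: 415/641 × $4,979.00 → $3,223.53
After Dec 9: 539 on hand, pool $4,822.87 (≈ $8.9478 each)
Dec 10, sell 424: 424/539 × $4,822.87 → $3,793.87
After Dec 11: 492 on hand, pool $4,290.05 (≈ $8.7196 each)
Dec 12, sell 152: 152/492 × $4,290.05 → $1,325.38
After Dec 13: 469 on hand, pool $3,990.22 (≈ $8.5079 each)
Total COGS = $3,223.53 + $3,793.87 + $1,325.38 = $8,342.78
Ending inventory (cost pool remaining) = $3,990.22

COGS = $8,342.78; ending inventory = $3,990.22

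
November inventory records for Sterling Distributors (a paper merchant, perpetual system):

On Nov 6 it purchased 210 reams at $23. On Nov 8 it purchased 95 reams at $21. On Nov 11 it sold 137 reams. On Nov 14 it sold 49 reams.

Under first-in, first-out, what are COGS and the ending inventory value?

Nov 11, 137 sold [FIFO — oldest first]: 137 @ $23 = $3,151
Nov 14, 49 sold [FIFO — oldest first]: 49 @ $23 = $1,127
Total COGS = $3,151 + $1,127 = $4,278
Ending inventory: 24 @ $23 + 95 @ $21 = $2,547

COGS = $4,278; ending inventory = $2,547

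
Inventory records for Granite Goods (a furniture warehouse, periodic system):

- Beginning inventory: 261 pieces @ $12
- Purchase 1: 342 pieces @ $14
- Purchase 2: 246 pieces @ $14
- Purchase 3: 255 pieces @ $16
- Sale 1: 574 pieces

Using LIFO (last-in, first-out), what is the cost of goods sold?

Sale 1 (574) [LIFO — newest first]: 255 @ $16 + 246 @ $14 + 73 @ $14 = $8,546
Ending inventory: 261 @ $12 + 269 @ $14 = $6,898

COGS = $8,546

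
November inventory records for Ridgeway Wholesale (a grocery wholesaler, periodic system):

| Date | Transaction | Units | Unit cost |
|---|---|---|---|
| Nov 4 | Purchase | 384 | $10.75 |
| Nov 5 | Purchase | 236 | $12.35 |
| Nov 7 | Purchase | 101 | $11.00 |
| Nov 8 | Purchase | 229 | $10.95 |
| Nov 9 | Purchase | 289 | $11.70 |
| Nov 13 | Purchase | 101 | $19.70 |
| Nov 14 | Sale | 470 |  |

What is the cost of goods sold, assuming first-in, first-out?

COGS = $5,190.10

Nov 14, 470 sold [FIFO — oldest first]: 384 @ $10.75 + 86 @ $12.35 = $5,190.10
Ending inventory: 150 @ $12.35 + 101 @ $11.00 + 229 @ $10.95 + 289 @ $11.70 + 101 @ $19.70 = $10,842.05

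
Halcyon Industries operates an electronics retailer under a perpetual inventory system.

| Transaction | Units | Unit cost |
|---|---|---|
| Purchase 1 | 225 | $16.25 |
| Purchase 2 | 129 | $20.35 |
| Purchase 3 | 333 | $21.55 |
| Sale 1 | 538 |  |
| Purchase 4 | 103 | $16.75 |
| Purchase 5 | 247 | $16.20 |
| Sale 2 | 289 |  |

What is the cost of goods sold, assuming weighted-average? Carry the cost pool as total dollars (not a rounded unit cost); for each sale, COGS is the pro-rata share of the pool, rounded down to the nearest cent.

COGS = $15,545.85

After Purchase 1: 225 on hand, pool $3,656.25 (≈ $16.2500 each)
After Purchase 2: 354 on hand, pool $6,281.40 (≈ $17.7441 each)
After Purchase 3: 687 on hand, pool $13,457.55 (≈ $19.5889 each)
Sale 1, sell 538: 538/687 × $13,457.55 → $10,538.80
After Purchase 4: 252 on hand, pool $4,644.00 (≈ $18.4286 each)
After Purchase 5: 499 on hand, pool $8,645.40 (≈ $17.3255 each)
Sale 2, sell 289: 289/499 × $8,645.40 → $5,007.05
Total COGS = $10,538.80 + $5,007.05 = $15,545.85
Ending inventory (cost pool remaining) = $3,638.35
Check: goods available $19,184.20 = COGS $15,545.85 + ending $3,638.35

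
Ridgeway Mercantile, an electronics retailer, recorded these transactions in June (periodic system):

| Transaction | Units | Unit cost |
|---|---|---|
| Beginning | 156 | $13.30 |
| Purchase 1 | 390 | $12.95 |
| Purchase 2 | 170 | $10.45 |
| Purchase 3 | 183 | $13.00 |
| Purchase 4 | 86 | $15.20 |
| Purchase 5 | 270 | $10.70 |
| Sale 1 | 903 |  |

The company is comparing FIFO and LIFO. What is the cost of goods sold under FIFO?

FIFO COGS: 156 @ $13.30 + 390 @ $12.95 + 170 @ $10.45 + 183 @ $13.00 + 4 @ $15.20 = $11,341.60
LIFO COGS: 270 @ $10.70 + 86 @ $15.20 + 183 @ $13.00 + 170 @ $10.45 + 194 @ $12.95 = $10,864.00

COGS = $11,341.60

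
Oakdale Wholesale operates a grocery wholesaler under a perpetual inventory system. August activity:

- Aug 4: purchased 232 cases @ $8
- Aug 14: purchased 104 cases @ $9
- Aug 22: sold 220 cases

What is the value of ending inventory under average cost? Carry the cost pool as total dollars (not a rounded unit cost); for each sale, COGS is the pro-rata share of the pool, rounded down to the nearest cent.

After Aug 4: 232 on hand, pool $1,856.00 (≈ $8.0000 each)
After Aug 14: 336 on hand, pool $2,792.00 (≈ $8.3095 each)
Aug 22, sell 220: 220/336 × $2,792.00 → $1,828.09
Ending inventory (cost pool remaining) = $963.91
Check: goods available $2,792.00 = COGS $1,828.09 + ending $963.91

Ending inventory = $963.91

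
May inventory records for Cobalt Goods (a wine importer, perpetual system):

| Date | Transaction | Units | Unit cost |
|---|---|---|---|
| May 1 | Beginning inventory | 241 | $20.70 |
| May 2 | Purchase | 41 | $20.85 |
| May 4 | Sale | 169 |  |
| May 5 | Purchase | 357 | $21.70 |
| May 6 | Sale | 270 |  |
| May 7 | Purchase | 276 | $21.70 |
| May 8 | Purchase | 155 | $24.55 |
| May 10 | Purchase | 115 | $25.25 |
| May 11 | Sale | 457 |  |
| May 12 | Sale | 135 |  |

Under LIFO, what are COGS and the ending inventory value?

May 4, 169 sold [LIFO — newest first]: 41 @ $20.85 + 128 @ $20.70 = $3,504.45
May 6, 270 sold [LIFO — newest first]: 270 @ $21.70 = $5,859.00
May 11, 457 sold [LIFO — newest first]: 115 @ $25.25 + 155 @ $24.55 + 187 @ $21.70 = $10,766.90
May 12, 135 sold [LIFO — newest first]: 89 @ $21.70 + 46 @ $21.70 = $2,929.50
Total COGS = $3,504.45 + $5,859.00 + $10,766.90 + $2,929.50 = $23,059.85
Ending inventory: 113 @ $20.70 + 41 @ $21.70 = $3,228.80

COGS = $23,059.85; ending inventory = $3,228.80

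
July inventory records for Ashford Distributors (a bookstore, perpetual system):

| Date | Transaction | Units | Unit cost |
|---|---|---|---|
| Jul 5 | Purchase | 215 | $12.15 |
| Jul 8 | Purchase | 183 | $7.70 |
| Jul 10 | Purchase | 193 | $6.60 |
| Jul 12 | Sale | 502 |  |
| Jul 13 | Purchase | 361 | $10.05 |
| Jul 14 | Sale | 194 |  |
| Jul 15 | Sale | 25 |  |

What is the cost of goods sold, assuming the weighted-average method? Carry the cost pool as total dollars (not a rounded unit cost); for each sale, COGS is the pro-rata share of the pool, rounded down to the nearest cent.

COGS = $6,651.45

After Jul 5: 215 on hand, pool $2,612.25 (≈ $12.1500 each)
After Jul 8: 398 on hand, pool $4,021.35 (≈ $10.1039 each)
After Jul 10: 591 on hand, pool $5,295.15 (≈ $8.9596 each)
Jul 12, sell 502: 502/591 × $5,295.15 → $4,497.74
After Jul 13: 450 on hand, pool $4,425.46 (≈ $9.8344 each)
Jul 14, sell 194: 194/450 × $4,425.46 → $1,907.86
Jul 15, sell 25: 25/256 × $2,517.60 → $245.85
Total COGS = $4,497.74 + $1,907.86 + $245.85 = $6,651.45
Ending inventory (cost pool remaining) = $2,271.75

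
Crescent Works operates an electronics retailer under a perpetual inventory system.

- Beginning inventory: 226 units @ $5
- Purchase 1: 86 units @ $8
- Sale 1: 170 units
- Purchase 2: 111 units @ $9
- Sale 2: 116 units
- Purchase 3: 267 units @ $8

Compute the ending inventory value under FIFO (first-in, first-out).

Sale 1 (170) [FIFO — oldest first]: 170 @ $5 = $850
Sale 2 (116) [FIFO — oldest first]: 56 @ $5 + 60 @ $8 = $760
Total COGS = $850 + $760 = $1,610
Ending inventory: 26 @ $8 + 111 @ $9 + 267 @ $8 = $3,343

Ending inventory = $3,343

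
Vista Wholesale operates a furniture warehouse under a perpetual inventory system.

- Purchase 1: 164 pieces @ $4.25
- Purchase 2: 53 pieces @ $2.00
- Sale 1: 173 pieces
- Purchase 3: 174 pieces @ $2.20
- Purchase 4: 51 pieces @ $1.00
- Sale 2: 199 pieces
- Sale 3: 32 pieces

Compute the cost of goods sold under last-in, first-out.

COGS = $1,075.30

Sale 1 (173) [LIFO — newest first]: 53 @ $2.00 + 120 @ $4.25 = $616.00
Sale 2 (199) [LIFO — newest first]: 51 @ $1.00 + 148 @ $2.20 = $376.60
Sale 3 (32) [LIFO — newest first]: 26 @ $2.20 + 6 @ $4.25 = $82.70
Total COGS = $616.00 + $376.60 + $82.70 = $1,075.30
Ending inventory: 38 @ $4.25 = $161.50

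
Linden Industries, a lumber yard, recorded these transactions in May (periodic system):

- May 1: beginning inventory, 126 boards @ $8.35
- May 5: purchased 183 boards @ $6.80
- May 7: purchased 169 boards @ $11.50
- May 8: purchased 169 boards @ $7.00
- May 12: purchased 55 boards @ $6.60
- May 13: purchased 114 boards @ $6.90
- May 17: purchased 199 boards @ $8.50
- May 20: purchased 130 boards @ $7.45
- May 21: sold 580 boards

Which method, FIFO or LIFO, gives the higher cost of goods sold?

FIFO

FIFO COGS: 126 @ $8.35 + 183 @ $6.80 + 169 @ $11.50 + 102 @ $7.00 = $4,954.00
LIFO COGS: 130 @ $7.45 + 199 @ $8.50 + 114 @ $6.90 + 55 @ $6.60 + 82 @ $7.00 = $4,383.60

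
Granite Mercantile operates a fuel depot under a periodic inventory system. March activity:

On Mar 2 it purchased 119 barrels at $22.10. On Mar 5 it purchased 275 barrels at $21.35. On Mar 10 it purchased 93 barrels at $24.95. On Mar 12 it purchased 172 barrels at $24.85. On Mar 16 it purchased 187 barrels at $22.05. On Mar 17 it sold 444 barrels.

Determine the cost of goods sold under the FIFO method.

Mar 17, 444 sold [FIFO — oldest first]: 119 @ $22.10 + 275 @ $21.35 + 50 @ $24.95 = $9,748.65
Ending inventory: 43 @ $24.95 + 172 @ $24.85 + 187 @ $22.05 = $9,470.40
Check: goods available $19,219.05 = COGS $9,748.65 + ending $9,470.40

COGS = $9,748.65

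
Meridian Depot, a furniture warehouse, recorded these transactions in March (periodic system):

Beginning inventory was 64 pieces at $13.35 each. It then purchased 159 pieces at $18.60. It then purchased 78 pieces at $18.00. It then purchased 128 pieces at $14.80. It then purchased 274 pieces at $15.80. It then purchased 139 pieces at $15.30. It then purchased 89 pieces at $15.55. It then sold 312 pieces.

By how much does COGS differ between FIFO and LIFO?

FIFO COGS: 64 @ $13.35 + 159 @ $18.60 + 78 @ $18.00 + 11 @ $14.80 = $5,378.60
LIFO COGS: 89 @ $15.55 + 139 @ $15.30 + 84 @ $15.80 = $4,837.85
Difference = |$5,378.60 − $4,837.85| = $540.75

$540.75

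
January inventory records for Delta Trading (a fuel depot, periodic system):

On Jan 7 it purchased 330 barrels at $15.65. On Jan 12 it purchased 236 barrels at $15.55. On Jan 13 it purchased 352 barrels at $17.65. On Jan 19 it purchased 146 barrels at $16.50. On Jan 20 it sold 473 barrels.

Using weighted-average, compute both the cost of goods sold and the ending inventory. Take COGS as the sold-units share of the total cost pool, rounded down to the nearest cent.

COGS = $7,760.08; ending inventory = $9,696.02

Jan 20, sell 473: 473/1064 × $17,456.10 → $7,760.08
Ending inventory (cost pool remaining) = $9,696.02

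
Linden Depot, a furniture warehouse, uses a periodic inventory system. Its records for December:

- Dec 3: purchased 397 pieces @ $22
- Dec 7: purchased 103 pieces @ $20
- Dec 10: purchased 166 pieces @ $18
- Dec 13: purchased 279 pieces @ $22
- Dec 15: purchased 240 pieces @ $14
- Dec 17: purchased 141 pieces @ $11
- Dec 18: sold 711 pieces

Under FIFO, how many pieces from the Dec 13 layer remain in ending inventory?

234

Dec 18, 711 sold [FIFO — oldest first]: 397 @ $22 + 103 @ $20 + 166 @ $18 + 45 @ $22 = $14,772
Ending inventory: 234 @ $22 + 240 @ $14 + 141 @ $11 = $10,059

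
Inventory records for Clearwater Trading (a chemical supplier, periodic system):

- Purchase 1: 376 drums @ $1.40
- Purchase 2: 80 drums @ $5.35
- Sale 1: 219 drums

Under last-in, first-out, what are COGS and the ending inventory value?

COGS = $622.60; ending inventory = $331.80

Sale 1 (219) [LIFO — newest first]: 80 @ $5.35 + 139 @ $1.40 = $622.60
Ending inventory: 237 @ $1.40 = $331.80
Check: goods available $954.40 = COGS $622.60 + ending $331.80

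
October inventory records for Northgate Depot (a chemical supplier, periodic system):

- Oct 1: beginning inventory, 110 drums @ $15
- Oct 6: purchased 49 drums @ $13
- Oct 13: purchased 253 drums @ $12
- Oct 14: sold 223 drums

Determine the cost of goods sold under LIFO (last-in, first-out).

Oct 14, 223 sold [LIFO — newest first]: 223 @ $12 = $2,676
Ending inventory: 110 @ $15 + 49 @ $13 + 30 @ $12 = $2,647

COGS = $2,676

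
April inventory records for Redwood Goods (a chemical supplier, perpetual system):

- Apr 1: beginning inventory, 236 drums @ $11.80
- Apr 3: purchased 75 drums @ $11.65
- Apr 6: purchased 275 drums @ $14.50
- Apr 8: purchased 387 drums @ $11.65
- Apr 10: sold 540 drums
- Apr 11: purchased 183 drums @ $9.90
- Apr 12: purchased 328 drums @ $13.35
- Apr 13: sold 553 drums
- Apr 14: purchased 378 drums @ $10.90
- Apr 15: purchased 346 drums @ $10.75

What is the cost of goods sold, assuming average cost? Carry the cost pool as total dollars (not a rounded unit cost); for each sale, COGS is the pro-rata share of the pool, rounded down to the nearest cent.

COGS = $13,540.65

After Apr 1: 236 on hand, pool $2,784.80 (≈ $11.8000 each)
After Apr 3: 311 on hand, pool $3,658.55 (≈ $11.7638 each)
After Apr 6: 586 on hand, pool $7,646.05 (≈ $13.0479 each)
After Apr 8: 973 on hand, pool $12,154.60 (≈ $12.4919 each)
Apr 10, sell 540: 540/973 × $12,154.60 → $6,745.61
After Apr 11: 616 on hand, pool $7,220.69 (≈ $11.7219 each)
After Apr 12: 944 on hand, pool $11,599.49 (≈ $12.2876 each)
Apr 13, sell 553: 553/944 × $11,599.49 → $6,795.04
After Apr 14: 769 on hand, pool $8,924.65 (≈ $11.6055 each)
After Apr 15: 1115 on hand, pool $12,644.15 (≈ $11.3400 each)
Total COGS = $6,745.61 + $6,795.04 = $13,540.65
Ending inventory (cost pool remaining) = $12,644.15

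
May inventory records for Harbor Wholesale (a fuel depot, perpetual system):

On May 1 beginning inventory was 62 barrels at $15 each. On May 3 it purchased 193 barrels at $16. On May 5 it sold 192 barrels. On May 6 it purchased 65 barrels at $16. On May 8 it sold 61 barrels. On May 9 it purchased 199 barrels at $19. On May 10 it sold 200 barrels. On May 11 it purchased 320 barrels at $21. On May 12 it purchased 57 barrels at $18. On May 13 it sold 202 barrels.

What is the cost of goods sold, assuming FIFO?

May 5, 192 sold [FIFO — oldest first]: 62 @ $15 + 130 @ $16 = $3,010
May 8, 61 sold [FIFO — oldest first]: 61 @ $16 = $976
May 10, 200 sold [FIFO — oldest first]: 2 @ $16 + 65 @ $16 + 133 @ $19 = $3,599
May 13, 202 sold [FIFO — oldest first]: 66 @ $19 + 136 @ $21 = $4,110
Total COGS = $3,010 + $976 + $3,599 + $4,110 = $11,695
Ending inventory: 184 @ $21 + 57 @ $18 = $4,890

COGS = $11,695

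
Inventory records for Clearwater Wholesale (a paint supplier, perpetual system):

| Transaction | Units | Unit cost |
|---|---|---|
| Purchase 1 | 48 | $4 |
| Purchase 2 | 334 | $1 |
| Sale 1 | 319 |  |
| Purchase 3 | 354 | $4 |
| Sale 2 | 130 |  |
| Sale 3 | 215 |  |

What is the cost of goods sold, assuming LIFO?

Sale 1 (319) [LIFO — newest first]: 319 @ $1 = $319
Sale 2 (130) [LIFO — newest first]: 130 @ $4 = $520
Sale 3 (215) [LIFO — newest first]: 215 @ $4 = $860
Total COGS = $319 + $520 + $860 = $1,699
Ending inventory: 48 @ $4 + 15 @ $1 + 9 @ $4 = $243
Check: goods available $1,942 = COGS $1,699 + ending $243

COGS = $1,699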